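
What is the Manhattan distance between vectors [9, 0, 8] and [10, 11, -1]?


d = sum of absolute differences: |9-10|=1 + |0-11|=11 + |8--1|=9 = 21.

21


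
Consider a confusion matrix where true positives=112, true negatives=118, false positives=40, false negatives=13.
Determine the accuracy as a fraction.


Accuracy = (TP + TN) / (TP + TN + FP + FN) = (112 + 118) / 283 = 230/283.

230/283


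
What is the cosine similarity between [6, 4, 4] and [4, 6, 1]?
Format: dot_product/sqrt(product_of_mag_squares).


dot = 52. |a|^2 = 68, |b|^2 = 53. cos = 52/sqrt(3604).

52/sqrt(3604)


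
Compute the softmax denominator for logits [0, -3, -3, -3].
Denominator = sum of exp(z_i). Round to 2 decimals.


Denom = e^0=1.0000 + e^-3=0.0498 + e^-3=0.0498 + e^-3=0.0498. Sum = 1.1494, which rounds to 1.15.

1.15


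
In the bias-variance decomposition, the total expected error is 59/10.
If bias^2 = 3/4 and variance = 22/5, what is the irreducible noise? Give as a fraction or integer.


Total error = bias^2 + variance + irreducible noise. So irreducible noise = 59/10 - 3/4 - 22/5 = 3/4.

3/4


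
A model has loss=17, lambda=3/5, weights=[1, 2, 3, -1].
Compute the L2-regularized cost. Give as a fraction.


L2 sq norm = sum(w^2) = 15. J = 17 + 3/5 * 15 = 26.

26


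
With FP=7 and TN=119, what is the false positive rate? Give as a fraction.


FPR = FP / (FP + TN) = 7 / 126 = 1/18.

1/18


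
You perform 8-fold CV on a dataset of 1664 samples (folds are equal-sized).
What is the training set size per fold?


Each validation fold has 1664/8 = 208 samples. Training set = 1664 - 208 = 1456.

1456


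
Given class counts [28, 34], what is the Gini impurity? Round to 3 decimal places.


Total = 62. Proportions: 28/62, 34/62. sum(p_i^2) = 0.5047. Gini = 1 - 0.5047 = 0.4953, which rounds to 0.495.

0.495


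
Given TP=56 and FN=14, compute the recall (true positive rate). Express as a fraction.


Recall = TP / (TP + FN) = 56 / 70 = 4/5.

4/5


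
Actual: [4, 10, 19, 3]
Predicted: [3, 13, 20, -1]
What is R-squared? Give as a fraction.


Mean(y) = 9. SS_res = 27. SS_tot = 162. R^2 = 1 - 27/(162) = 5/6.

5/6


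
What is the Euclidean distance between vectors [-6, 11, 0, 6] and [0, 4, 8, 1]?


d = sqrt(sum of squared differences). (-6-0)^2=36, (11-4)^2=49, (0-8)^2=64, (6-1)^2=25. Sum = 174.

sqrt(174)


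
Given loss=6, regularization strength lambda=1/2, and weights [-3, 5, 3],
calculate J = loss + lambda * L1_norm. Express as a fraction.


L1 norm = sum(|w|) = 11. J = 6 + 1/2 * 11 = 23/2.

23/2


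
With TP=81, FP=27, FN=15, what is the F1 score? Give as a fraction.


Precision = 81/108 = 3/4. Recall = 81/96 = 27/32. F1 = 2*P*R/(P+R) = 27/34.

27/34


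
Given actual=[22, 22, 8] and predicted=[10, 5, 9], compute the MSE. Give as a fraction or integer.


MSE = (1/3) * ((22-10)^2=144 + (22-5)^2=289 + (8-9)^2=1). Sum = 434. MSE = 434/3.

434/3


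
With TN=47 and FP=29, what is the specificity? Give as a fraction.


Specificity = TN / (TN + FP) = 47 / 76 = 47/76.

47/76


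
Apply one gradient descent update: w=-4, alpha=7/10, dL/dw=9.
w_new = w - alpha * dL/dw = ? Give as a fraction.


w_new = -4 - 7/10 * 9 = -4 - 63/10 = -103/10.

-103/10


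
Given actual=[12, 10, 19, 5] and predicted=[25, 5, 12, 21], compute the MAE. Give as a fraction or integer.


MAE = (1/4) * (|12-25|=13 + |10-5|=5 + |19-12|=7 + |5-21|=16). Sum = 41. MAE = 41/4.

41/4


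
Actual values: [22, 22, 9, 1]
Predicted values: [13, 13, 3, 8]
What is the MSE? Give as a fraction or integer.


MSE = (1/4) * ((22-13)^2=81 + (22-13)^2=81 + (9-3)^2=36 + (1-8)^2=49). Sum = 247. MSE = 247/4.

247/4


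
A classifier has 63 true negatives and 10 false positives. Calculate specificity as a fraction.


Specificity = TN / (TN + FP) = 63 / 73 = 63/73.

63/73


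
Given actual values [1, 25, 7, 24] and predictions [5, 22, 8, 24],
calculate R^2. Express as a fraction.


Mean(y) = 57/4. SS_res = 26. SS_tot = 1755/4. R^2 = 1 - 26/(1755/4) = 127/135.

127/135


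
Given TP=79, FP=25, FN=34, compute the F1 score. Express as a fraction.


Precision = 79/104 = 79/104. Recall = 79/113 = 79/113. F1 = 2*P*R/(P+R) = 158/217.

158/217


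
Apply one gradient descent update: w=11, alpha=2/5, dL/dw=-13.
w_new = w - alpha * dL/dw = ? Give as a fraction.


w_new = 11 - 2/5 * -13 = 11 - -26/5 = 81/5.

81/5


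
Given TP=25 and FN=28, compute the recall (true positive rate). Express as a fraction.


Recall = TP / (TP + FN) = 25 / 53 = 25/53.

25/53


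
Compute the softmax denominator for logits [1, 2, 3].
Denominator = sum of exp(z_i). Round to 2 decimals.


Denom = e^1=2.7183 + e^2=7.3891 + e^3=20.0855. Sum = 30.1929, which rounds to 30.19.

30.19


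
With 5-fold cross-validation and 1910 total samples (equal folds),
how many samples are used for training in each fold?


Each validation fold has 1910/5 = 382 samples. Training set = 1910 - 382 = 1528.

1528


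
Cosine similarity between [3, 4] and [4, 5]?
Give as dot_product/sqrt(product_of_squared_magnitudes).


dot = 32. |a|^2 = 25, |b|^2 = 41. cos = 32/sqrt(1025).

32/sqrt(1025)


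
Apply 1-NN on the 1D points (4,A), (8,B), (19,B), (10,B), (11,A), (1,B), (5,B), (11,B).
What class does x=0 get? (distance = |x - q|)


Distances: |4-0|=4, |8-0|=8, |19-0|=19, |10-0|=10, |11-0|=11, |1-0|=1, |5-0|=5, |11-0|=11. 1 nearest: (1,B). Counts: {'B': 1}. Majority class: B.

B


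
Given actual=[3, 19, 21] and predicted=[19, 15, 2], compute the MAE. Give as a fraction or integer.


MAE = (1/3) * (|3-19|=16 + |19-15|=4 + |21-2|=19). Sum = 39. MAE = 13.

13


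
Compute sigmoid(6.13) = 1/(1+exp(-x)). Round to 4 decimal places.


sigma(6.13) = 1/(1+e^(-6.13)) = 1/(1+0.002177) = 1/1.002177 = 0.9978.

0.9978


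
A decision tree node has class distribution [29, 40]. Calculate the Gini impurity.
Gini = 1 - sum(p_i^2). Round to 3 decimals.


Total = 69. Proportions: 29/69, 40/69. sum(p_i^2) = 0.5127. Gini = 1 - 0.5127 = 0.4873, which rounds to 0.487.

0.487


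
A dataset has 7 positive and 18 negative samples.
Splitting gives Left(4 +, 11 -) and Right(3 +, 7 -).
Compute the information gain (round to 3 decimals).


H(parent) = 0.8555. H(left) = 0.8366, H(right) = 0.8813. Weighted = (15/25)*0.8366 + (10/25)*0.8813 = 0.8545. IG = 0.8555 - 0.8545 = 0.0010, which rounds to 0.001.

0.001


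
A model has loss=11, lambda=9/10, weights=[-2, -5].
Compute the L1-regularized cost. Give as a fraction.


L1 norm = sum(|w|) = 7. J = 11 + 9/10 * 7 = 173/10.

173/10


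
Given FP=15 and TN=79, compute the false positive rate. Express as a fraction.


FPR = FP / (FP + TN) = 15 / 94 = 15/94.

15/94


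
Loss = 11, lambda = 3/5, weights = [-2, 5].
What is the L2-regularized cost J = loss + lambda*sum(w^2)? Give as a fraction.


L2 sq norm = sum(w^2) = 29. J = 11 + 3/5 * 29 = 142/5.

142/5


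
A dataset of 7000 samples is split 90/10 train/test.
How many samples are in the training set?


Test set = 7000 * 10% = 700. Training set = 7000 - 700 = 6300.

6300


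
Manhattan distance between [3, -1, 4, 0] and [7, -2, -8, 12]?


d = sum of absolute differences: |3-7|=4 + |-1--2|=1 + |4--8|=12 + |0-12|=12 = 29.

29


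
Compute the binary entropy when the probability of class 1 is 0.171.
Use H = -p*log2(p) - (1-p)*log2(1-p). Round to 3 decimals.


H = -0.171*log2(0.171) - 0.829*log2(0.829) = 0.660.

0.660


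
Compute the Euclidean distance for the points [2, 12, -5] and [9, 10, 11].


d = sqrt(sum of squared differences). (2-9)^2=49, (12-10)^2=4, (-5-11)^2=256. Sum = 309.

sqrt(309)


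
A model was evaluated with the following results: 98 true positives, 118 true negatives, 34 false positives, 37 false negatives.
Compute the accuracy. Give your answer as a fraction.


Accuracy = (TP + TN) / (TP + TN + FP + FN) = (98 + 118) / 287 = 216/287.

216/287


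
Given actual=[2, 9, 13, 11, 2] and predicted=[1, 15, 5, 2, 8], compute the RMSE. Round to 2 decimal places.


MSE = 43.6000. RMSE = sqrt(43.6000) = 6.60.

6.60


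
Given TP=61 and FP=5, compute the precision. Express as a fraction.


Precision = TP / (TP + FP) = 61 / 66 = 61/66.

61/66


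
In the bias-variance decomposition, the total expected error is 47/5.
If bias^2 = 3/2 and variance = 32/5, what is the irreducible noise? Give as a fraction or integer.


Total error = bias^2 + variance + irreducible noise. So irreducible noise = 47/5 - 3/2 - 32/5 = 3/2.

3/2


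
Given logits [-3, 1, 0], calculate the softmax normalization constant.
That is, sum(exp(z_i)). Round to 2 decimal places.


Denom = e^-3=0.0498 + e^1=2.7183 + e^0=1.0000. Sum = 3.7681, which rounds to 3.77.

3.77


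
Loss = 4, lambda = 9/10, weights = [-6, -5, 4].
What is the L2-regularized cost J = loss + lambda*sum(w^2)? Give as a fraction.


L2 sq norm = sum(w^2) = 77. J = 4 + 9/10 * 77 = 733/10.

733/10


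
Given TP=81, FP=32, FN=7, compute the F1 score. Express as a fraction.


Precision = 81/113 = 81/113. Recall = 81/88 = 81/88. F1 = 2*P*R/(P+R) = 54/67.

54/67


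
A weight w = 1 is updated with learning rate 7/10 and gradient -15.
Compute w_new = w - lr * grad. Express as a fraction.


w_new = 1 - 7/10 * -15 = 1 - -21/2 = 23/2.

23/2


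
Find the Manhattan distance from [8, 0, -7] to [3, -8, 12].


d = sum of absolute differences: |8-3|=5 + |0--8|=8 + |-7-12|=19 = 32.

32


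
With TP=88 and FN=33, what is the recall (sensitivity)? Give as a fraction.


Recall = TP / (TP + FN) = 88 / 121 = 8/11.

8/11


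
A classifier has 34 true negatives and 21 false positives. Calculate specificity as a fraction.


Specificity = TN / (TN + FP) = 34 / 55 = 34/55.

34/55


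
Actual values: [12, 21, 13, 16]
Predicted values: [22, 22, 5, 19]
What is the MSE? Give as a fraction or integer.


MSE = (1/4) * ((12-22)^2=100 + (21-22)^2=1 + (13-5)^2=64 + (16-19)^2=9). Sum = 174. MSE = 87/2.

87/2


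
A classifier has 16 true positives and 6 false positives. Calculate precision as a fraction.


Precision = TP / (TP + FP) = 16 / 22 = 8/11.

8/11


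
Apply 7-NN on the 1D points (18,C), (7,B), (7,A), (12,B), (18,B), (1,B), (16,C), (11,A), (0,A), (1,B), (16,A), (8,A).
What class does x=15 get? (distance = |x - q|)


Distances: |18-15|=3, |7-15|=8, |7-15|=8, |12-15|=3, |18-15|=3, |1-15|=14, |16-15|=1, |11-15|=4, |0-15|=15, |1-15|=14, |16-15|=1, |8-15|=7. 7 nearest: (16,A), (16,C), (12,B), (18,B), (18,C), (11,A), (8,A). Counts: {'A': 3, 'C': 2, 'B': 2}. Majority class: A.

A


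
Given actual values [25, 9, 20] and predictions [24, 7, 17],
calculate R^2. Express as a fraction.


Mean(y) = 18. SS_res = 14. SS_tot = 134. R^2 = 1 - 14/(134) = 60/67.

60/67


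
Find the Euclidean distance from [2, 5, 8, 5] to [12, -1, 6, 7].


d = sqrt(sum of squared differences). (2-12)^2=100, (5--1)^2=36, (8-6)^2=4, (5-7)^2=4. Sum = 144.

12


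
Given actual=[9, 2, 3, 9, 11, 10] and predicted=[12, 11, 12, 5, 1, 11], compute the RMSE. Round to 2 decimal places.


MSE = 48.0000. RMSE = sqrt(48.0000) = 6.93.

6.93


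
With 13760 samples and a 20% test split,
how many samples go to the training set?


Test set = 13760 * 20% = 2752. Training set = 13760 - 2752 = 11008.

11008


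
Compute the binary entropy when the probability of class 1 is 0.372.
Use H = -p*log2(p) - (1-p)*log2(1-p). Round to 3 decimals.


H = -0.372*log2(0.372) - 0.628*log2(0.628) = 0.952.

0.952


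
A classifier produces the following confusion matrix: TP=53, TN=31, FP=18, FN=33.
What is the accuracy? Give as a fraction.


Accuracy = (TP + TN) / (TP + TN + FP + FN) = (53 + 31) / 135 = 28/45.

28/45


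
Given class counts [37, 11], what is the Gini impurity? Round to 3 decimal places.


Total = 48. Proportions: 37/48, 11/48. sum(p_i^2) = 0.6467. Gini = 1 - 0.6467 = 0.3533, which rounds to 0.353.

0.353


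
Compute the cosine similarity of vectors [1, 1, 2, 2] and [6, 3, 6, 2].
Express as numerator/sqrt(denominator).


dot = 25. |a|^2 = 10, |b|^2 = 85. cos = 25/sqrt(850).

25/sqrt(850)


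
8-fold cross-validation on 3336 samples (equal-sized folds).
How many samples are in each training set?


Each validation fold has 3336/8 = 417 samples. Training set = 3336 - 417 = 2919.

2919


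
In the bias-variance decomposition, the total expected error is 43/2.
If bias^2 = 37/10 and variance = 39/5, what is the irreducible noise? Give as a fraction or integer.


Total error = bias^2 + variance + irreducible noise. So irreducible noise = 43/2 - 37/10 - 39/5 = 10.

10


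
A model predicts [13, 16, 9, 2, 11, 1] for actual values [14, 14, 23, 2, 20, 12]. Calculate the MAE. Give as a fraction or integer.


MAE = (1/6) * (|14-13|=1 + |14-16|=2 + |23-9|=14 + |2-2|=0 + |20-11|=9 + |12-1|=11). Sum = 37. MAE = 37/6.

37/6


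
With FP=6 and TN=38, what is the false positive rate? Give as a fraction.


FPR = FP / (FP + TN) = 6 / 44 = 3/22.

3/22


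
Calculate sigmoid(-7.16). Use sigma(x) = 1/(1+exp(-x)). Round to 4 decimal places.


sigma(-7.16) = 1/(1+e^(7.16)) = 1/(1+1286.910933) = 1/1287.910933 = 0.0008.

0.0008


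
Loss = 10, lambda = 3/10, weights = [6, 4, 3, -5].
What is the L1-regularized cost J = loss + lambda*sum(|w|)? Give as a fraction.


L1 norm = sum(|w|) = 18. J = 10 + 3/10 * 18 = 77/5.

77/5


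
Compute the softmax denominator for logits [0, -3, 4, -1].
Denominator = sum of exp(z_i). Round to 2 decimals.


Denom = e^0=1.0000 + e^-3=0.0498 + e^4=54.5982 + e^-1=0.3679. Sum = 56.0159, which rounds to 56.02.

56.02


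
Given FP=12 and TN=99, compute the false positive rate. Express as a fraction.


FPR = FP / (FP + TN) = 12 / 111 = 4/37.

4/37


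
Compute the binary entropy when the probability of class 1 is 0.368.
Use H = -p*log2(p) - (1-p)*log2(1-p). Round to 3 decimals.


H = -0.368*log2(0.368) - 0.632*log2(0.632) = 0.949.

0.949


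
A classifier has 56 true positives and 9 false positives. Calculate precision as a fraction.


Precision = TP / (TP + FP) = 56 / 65 = 56/65.

56/65


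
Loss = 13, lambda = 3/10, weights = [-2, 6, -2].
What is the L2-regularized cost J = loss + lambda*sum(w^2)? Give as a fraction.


L2 sq norm = sum(w^2) = 44. J = 13 + 3/10 * 44 = 131/5.

131/5


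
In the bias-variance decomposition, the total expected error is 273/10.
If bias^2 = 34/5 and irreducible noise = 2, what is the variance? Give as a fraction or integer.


Total error = bias^2 + variance + irreducible noise. So variance = 273/10 - 34/5 - 2 = 37/2.

37/2


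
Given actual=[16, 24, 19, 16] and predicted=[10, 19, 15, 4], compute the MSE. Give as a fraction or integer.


MSE = (1/4) * ((16-10)^2=36 + (24-19)^2=25 + (19-15)^2=16 + (16-4)^2=144). Sum = 221. MSE = 221/4.

221/4


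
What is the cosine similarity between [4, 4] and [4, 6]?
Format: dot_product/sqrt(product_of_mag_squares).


dot = 40. |a|^2 = 32, |b|^2 = 52. cos = 40/sqrt(1664).

40/sqrt(1664)


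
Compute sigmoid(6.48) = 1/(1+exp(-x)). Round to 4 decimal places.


sigma(6.48) = 1/(1+e^(-6.48)) = 1/(1+0.001534) = 1/1.001534 = 0.9985.

0.9985


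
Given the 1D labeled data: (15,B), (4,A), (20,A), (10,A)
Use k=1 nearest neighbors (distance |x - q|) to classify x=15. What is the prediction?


Distances: |15-15|=0, |4-15|=11, |20-15|=5, |10-15|=5. 1 nearest: (15,B). Counts: {'B': 1}. Majority class: B.

B


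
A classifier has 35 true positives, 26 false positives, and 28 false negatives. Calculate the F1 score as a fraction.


Precision = 35/61 = 35/61. Recall = 35/63 = 5/9. F1 = 2*P*R/(P+R) = 35/62.

35/62


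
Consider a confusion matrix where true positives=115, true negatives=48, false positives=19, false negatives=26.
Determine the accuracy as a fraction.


Accuracy = (TP + TN) / (TP + TN + FP + FN) = (115 + 48) / 208 = 163/208.

163/208


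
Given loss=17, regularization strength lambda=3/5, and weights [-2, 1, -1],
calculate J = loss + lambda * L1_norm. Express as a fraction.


L1 norm = sum(|w|) = 4. J = 17 + 3/5 * 4 = 97/5.

97/5


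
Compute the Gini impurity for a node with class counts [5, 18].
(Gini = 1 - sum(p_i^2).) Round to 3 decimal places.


Total = 23. Proportions: 5/23, 18/23. sum(p_i^2) = 0.6597. Gini = 1 - 0.6597 = 0.3403, which rounds to 0.340.

0.340


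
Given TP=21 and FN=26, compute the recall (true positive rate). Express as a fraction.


Recall = TP / (TP + FN) = 21 / 47 = 21/47.

21/47


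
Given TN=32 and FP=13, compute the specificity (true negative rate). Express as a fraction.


Specificity = TN / (TN + FP) = 32 / 45 = 32/45.

32/45


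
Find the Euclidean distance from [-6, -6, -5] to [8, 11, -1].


d = sqrt(sum of squared differences). (-6-8)^2=196, (-6-11)^2=289, (-5--1)^2=16. Sum = 501.

sqrt(501)


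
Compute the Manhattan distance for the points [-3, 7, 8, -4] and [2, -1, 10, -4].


d = sum of absolute differences: |-3-2|=5 + |7--1|=8 + |8-10|=2 + |-4--4|=0 = 15.

15


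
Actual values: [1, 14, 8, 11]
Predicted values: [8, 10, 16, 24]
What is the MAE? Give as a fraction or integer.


MAE = (1/4) * (|1-8|=7 + |14-10|=4 + |8-16|=8 + |11-24|=13). Sum = 32. MAE = 8.

8


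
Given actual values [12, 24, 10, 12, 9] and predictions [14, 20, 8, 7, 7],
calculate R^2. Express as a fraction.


Mean(y) = 67/5. SS_res = 53. SS_tot = 736/5. R^2 = 1 - 53/(736/5) = 471/736.

471/736


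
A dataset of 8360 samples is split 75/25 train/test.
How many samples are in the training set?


Test set = 8360 * 25% = 2090. Training set = 8360 - 2090 = 6270.

6270


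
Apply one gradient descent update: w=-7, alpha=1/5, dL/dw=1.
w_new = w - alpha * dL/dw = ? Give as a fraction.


w_new = -7 - 1/5 * 1 = -7 - 1/5 = -36/5.

-36/5


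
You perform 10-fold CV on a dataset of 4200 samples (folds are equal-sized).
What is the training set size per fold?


Each validation fold has 4200/10 = 420 samples. Training set = 4200 - 420 = 3780.

3780


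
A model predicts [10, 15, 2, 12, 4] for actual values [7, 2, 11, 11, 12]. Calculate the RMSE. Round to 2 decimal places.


MSE = 64.8000. RMSE = sqrt(64.8000) = 8.05.

8.05


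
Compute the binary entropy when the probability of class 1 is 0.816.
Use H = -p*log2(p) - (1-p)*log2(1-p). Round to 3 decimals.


H = -0.816*log2(0.816) - 0.184*log2(0.184) = 0.689.

0.689


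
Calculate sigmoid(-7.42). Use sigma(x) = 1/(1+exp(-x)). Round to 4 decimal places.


sigma(-7.42) = 1/(1+e^(7.42)) = 1/(1+1669.033508) = 1/1670.033508 = 0.0006.

0.0006


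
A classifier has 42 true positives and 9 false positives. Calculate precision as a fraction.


Precision = TP / (TP + FP) = 42 / 51 = 14/17.

14/17


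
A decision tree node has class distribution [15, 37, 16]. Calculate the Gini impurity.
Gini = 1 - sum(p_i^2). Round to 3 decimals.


Total = 68. Proportions: 15/68, 37/68, 16/68. sum(p_i^2) = 0.4001. Gini = 1 - 0.4001 = 0.5999, which rounds to 0.600.

0.600


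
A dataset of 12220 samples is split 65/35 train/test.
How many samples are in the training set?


Test set = 12220 * 35% = 4277. Training set = 12220 - 4277 = 7943.

7943


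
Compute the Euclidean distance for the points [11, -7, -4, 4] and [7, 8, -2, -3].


d = sqrt(sum of squared differences). (11-7)^2=16, (-7-8)^2=225, (-4--2)^2=4, (4--3)^2=49. Sum = 294.

sqrt(294)


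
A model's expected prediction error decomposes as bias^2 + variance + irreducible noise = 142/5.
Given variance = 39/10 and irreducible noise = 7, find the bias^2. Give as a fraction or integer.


Total error = bias^2 + variance + irreducible noise. So bias^2 = 142/5 - 39/10 - 7 = 35/2.

35/2


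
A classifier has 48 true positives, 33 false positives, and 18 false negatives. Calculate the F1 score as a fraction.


Precision = 48/81 = 16/27. Recall = 48/66 = 8/11. F1 = 2*P*R/(P+R) = 32/49.

32/49


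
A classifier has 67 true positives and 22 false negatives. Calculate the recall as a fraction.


Recall = TP / (TP + FN) = 67 / 89 = 67/89.

67/89


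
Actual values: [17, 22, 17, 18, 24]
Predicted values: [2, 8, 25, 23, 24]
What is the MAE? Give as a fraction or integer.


MAE = (1/5) * (|17-2|=15 + |22-8|=14 + |17-25|=8 + |18-23|=5 + |24-24|=0). Sum = 42. MAE = 42/5.

42/5


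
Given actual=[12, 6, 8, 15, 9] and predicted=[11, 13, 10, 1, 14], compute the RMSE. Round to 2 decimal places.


MSE = 55.0000. RMSE = sqrt(55.0000) = 7.42.

7.42


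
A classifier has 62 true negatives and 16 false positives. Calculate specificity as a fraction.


Specificity = TN / (TN + FP) = 62 / 78 = 31/39.

31/39


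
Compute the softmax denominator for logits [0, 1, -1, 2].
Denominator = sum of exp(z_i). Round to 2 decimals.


Denom = e^0=1.0000 + e^1=2.7183 + e^-1=0.3679 + e^2=7.3891. Sum = 11.4753, which rounds to 11.48.

11.48


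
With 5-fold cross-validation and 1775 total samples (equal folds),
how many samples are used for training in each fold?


Each validation fold has 1775/5 = 355 samples. Training set = 1775 - 355 = 1420.

1420


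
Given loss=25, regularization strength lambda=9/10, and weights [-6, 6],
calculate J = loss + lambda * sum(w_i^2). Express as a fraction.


L2 sq norm = sum(w^2) = 72. J = 25 + 9/10 * 72 = 449/5.

449/5


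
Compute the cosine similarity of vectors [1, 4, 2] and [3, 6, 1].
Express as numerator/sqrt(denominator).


dot = 29. |a|^2 = 21, |b|^2 = 46. cos = 29/sqrt(966).

29/sqrt(966)


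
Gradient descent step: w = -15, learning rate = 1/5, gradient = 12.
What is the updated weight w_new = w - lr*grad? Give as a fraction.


w_new = -15 - 1/5 * 12 = -15 - 12/5 = -87/5.

-87/5


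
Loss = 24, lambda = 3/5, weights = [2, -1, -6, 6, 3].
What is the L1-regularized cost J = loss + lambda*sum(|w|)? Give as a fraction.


L1 norm = sum(|w|) = 18. J = 24 + 3/5 * 18 = 174/5.

174/5


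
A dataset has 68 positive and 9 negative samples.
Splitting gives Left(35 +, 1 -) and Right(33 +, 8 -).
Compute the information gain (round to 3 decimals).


H(parent) = 0.5203. H(left) = 0.1831, H(right) = 0.7121. Weighted = (36/77)*0.1831 + (41/77)*0.7121 = 0.4648. IG = 0.5203 - 0.4648 = 0.0555, which rounds to 0.056.

0.056


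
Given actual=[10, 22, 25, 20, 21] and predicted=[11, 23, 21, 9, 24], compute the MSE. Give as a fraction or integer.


MSE = (1/5) * ((10-11)^2=1 + (22-23)^2=1 + (25-21)^2=16 + (20-9)^2=121 + (21-24)^2=9). Sum = 148. MSE = 148/5.

148/5


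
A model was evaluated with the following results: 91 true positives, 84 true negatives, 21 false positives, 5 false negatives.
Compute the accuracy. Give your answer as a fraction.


Accuracy = (TP + TN) / (TP + TN + FP + FN) = (91 + 84) / 201 = 175/201.

175/201


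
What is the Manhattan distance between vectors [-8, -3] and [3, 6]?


d = sum of absolute differences: |-8-3|=11 + |-3-6|=9 = 20.

20


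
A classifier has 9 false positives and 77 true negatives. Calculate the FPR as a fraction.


FPR = FP / (FP + TN) = 9 / 86 = 9/86.

9/86


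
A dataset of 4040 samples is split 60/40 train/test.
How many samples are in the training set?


Test set = 4040 * 40% = 1616. Training set = 4040 - 1616 = 2424.

2424


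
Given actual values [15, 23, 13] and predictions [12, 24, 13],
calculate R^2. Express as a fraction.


Mean(y) = 17. SS_res = 10. SS_tot = 56. R^2 = 1 - 10/(56) = 23/28.

23/28


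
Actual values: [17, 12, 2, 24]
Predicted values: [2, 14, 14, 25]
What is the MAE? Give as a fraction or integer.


MAE = (1/4) * (|17-2|=15 + |12-14|=2 + |2-14|=12 + |24-25|=1). Sum = 30. MAE = 15/2.

15/2


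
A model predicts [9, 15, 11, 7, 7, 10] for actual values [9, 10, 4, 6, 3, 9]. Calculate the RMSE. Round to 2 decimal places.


MSE = 15.3333. RMSE = sqrt(15.3333) = 3.92.

3.92


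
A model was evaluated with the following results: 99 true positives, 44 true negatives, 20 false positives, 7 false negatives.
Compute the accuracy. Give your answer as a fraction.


Accuracy = (TP + TN) / (TP + TN + FP + FN) = (99 + 44) / 170 = 143/170.

143/170


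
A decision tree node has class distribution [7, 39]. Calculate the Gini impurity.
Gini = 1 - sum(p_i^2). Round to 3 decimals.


Total = 46. Proportions: 7/46, 39/46. sum(p_i^2) = 0.7420. Gini = 1 - 0.7420 = 0.2580, which rounds to 0.258.

0.258


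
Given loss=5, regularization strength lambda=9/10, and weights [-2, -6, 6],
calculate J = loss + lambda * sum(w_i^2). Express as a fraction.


L2 sq norm = sum(w^2) = 76. J = 5 + 9/10 * 76 = 367/5.

367/5


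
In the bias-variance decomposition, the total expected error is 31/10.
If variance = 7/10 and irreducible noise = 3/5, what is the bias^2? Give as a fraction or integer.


Total error = bias^2 + variance + irreducible noise. So bias^2 = 31/10 - 7/10 - 3/5 = 9/5.

9/5


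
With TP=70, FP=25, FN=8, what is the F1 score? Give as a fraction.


Precision = 70/95 = 14/19. Recall = 70/78 = 35/39. F1 = 2*P*R/(P+R) = 140/173.

140/173


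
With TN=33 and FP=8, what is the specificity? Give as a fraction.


Specificity = TN / (TN + FP) = 33 / 41 = 33/41.

33/41


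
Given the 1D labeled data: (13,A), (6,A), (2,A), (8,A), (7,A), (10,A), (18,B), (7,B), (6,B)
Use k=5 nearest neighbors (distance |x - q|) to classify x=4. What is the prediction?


Distances: |13-4|=9, |6-4|=2, |2-4|=2, |8-4|=4, |7-4|=3, |10-4|=6, |18-4|=14, |7-4|=3, |6-4|=2. 5 nearest: (6,A), (2,A), (6,B), (7,A), (7,B). Counts: {'A': 3, 'B': 2}. Majority class: A.

A


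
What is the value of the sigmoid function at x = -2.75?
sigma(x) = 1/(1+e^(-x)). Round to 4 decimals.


sigma(-2.75) = 1/(1+e^(2.75)) = 1/(1+15.642632) = 1/16.642632 = 0.0601.

0.0601


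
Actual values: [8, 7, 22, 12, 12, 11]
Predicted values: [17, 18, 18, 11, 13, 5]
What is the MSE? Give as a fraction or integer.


MSE = (1/6) * ((8-17)^2=81 + (7-18)^2=121 + (22-18)^2=16 + (12-11)^2=1 + (12-13)^2=1 + (11-5)^2=36). Sum = 256. MSE = 128/3.

128/3


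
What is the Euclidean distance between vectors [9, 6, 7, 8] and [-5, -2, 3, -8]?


d = sqrt(sum of squared differences). (9--5)^2=196, (6--2)^2=64, (7-3)^2=16, (8--8)^2=256. Sum = 532.

sqrt(532)


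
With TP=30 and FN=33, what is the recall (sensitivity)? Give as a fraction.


Recall = TP / (TP + FN) = 30 / 63 = 10/21.

10/21


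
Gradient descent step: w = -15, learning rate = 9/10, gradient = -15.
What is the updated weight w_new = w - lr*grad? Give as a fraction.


w_new = -15 - 9/10 * -15 = -15 - -27/2 = -3/2.

-3/2


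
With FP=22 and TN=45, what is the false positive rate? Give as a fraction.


FPR = FP / (FP + TN) = 22 / 67 = 22/67.

22/67


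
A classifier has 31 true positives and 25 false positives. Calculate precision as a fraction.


Precision = TP / (TP + FP) = 31 / 56 = 31/56.

31/56


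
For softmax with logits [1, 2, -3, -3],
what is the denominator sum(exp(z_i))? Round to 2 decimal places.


Denom = e^1=2.7183 + e^2=7.3891 + e^-3=0.0498 + e^-3=0.0498. Sum = 10.2070, which rounds to 10.21.

10.21


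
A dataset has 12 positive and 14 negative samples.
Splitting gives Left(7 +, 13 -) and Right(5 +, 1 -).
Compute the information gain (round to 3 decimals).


H(parent) = 0.9957. H(left) = 0.9341, H(right) = 0.6500. Weighted = (20/26)*0.9341 + (6/26)*0.6500 = 0.8685. IG = 0.9957 - 0.8685 = 0.1272, which rounds to 0.127.

0.127


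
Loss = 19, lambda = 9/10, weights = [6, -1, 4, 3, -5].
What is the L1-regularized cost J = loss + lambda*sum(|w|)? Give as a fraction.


L1 norm = sum(|w|) = 19. J = 19 + 9/10 * 19 = 361/10.

361/10


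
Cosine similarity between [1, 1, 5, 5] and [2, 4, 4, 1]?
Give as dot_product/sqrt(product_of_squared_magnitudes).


dot = 31. |a|^2 = 52, |b|^2 = 37. cos = 31/sqrt(1924).

31/sqrt(1924)


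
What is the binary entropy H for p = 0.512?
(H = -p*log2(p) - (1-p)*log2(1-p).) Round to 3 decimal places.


H = -0.512*log2(0.512) - 0.488*log2(0.488) = 1.000.

1.000


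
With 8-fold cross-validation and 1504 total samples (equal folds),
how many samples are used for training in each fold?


Each validation fold has 1504/8 = 188 samples. Training set = 1504 - 188 = 1316.

1316


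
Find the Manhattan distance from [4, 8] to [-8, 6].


d = sum of absolute differences: |4--8|=12 + |8-6|=2 = 14.

14


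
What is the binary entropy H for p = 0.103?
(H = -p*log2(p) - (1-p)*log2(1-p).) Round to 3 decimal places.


H = -0.103*log2(0.103) - 0.897*log2(0.897) = 0.478.

0.478


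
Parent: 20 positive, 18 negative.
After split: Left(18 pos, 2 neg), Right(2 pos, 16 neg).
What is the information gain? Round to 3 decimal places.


H(parent) = 0.9980. H(left) = 0.4690, H(right) = 0.5033. Weighted = (20/38)*0.4690 + (18/38)*0.5033 = 0.4852. IG = 0.9980 - 0.4852 = 0.5128, which rounds to 0.513.

0.513


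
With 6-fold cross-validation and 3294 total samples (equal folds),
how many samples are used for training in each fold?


Each validation fold has 3294/6 = 549 samples. Training set = 3294 - 549 = 2745.

2745


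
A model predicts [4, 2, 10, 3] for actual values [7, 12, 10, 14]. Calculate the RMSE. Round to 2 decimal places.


MSE = 57.5000. RMSE = sqrt(57.5000) = 7.58.

7.58


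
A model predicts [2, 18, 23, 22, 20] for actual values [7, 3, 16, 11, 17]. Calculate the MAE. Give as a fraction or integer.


MAE = (1/5) * (|7-2|=5 + |3-18|=15 + |16-23|=7 + |11-22|=11 + |17-20|=3). Sum = 41. MAE = 41/5.

41/5


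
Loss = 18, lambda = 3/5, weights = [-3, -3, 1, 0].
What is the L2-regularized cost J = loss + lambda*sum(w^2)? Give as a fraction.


L2 sq norm = sum(w^2) = 19. J = 18 + 3/5 * 19 = 147/5.

147/5


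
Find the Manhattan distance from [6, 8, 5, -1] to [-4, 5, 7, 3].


d = sum of absolute differences: |6--4|=10 + |8-5|=3 + |5-7|=2 + |-1-3|=4 = 19.

19


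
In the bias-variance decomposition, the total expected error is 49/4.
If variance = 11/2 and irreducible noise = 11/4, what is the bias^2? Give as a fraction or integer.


Total error = bias^2 + variance + irreducible noise. So bias^2 = 49/4 - 11/2 - 11/4 = 4.

4


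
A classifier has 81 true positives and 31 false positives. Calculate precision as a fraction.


Precision = TP / (TP + FP) = 81 / 112 = 81/112.

81/112


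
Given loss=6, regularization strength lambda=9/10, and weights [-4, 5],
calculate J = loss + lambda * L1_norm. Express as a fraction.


L1 norm = sum(|w|) = 9. J = 6 + 9/10 * 9 = 141/10.

141/10


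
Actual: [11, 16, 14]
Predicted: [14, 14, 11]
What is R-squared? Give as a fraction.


Mean(y) = 41/3. SS_res = 22. SS_tot = 38/3. R^2 = 1 - 22/(38/3) = -14/19.

-14/19


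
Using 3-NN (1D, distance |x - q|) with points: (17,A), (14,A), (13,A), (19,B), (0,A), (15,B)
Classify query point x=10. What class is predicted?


Distances: |17-10|=7, |14-10|=4, |13-10|=3, |19-10|=9, |0-10|=10, |15-10|=5. 3 nearest: (13,A), (14,A), (15,B). Counts: {'A': 2, 'B': 1}. Majority class: A.

A


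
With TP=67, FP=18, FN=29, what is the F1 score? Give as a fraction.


Precision = 67/85 = 67/85. Recall = 67/96 = 67/96. F1 = 2*P*R/(P+R) = 134/181.

134/181


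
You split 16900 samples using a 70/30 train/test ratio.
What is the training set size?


Test set = 16900 * 30% = 5070. Training set = 16900 - 5070 = 11830.

11830


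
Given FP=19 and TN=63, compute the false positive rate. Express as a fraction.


FPR = FP / (FP + TN) = 19 / 82 = 19/82.

19/82


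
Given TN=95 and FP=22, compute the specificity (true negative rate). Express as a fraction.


Specificity = TN / (TN + FP) = 95 / 117 = 95/117.

95/117


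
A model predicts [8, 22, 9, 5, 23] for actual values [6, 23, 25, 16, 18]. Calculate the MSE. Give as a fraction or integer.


MSE = (1/5) * ((6-8)^2=4 + (23-22)^2=1 + (25-9)^2=256 + (16-5)^2=121 + (18-23)^2=25). Sum = 407. MSE = 407/5.

407/5


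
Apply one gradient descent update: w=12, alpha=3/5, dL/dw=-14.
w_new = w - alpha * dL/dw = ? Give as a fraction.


w_new = 12 - 3/5 * -14 = 12 - -42/5 = 102/5.

102/5


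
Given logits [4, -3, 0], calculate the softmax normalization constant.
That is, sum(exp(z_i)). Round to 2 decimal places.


Denom = e^4=54.5982 + e^-3=0.0498 + e^0=1.0000. Sum = 55.6480, which rounds to 55.65.

55.65


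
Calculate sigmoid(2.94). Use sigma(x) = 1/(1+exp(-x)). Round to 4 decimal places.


sigma(2.94) = 1/(1+e^(-2.94)) = 1/(1+0.052866) = 1/1.052866 = 0.9498.

0.9498


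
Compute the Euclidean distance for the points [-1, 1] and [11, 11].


d = sqrt(sum of squared differences). (-1-11)^2=144, (1-11)^2=100. Sum = 244.

sqrt(244)


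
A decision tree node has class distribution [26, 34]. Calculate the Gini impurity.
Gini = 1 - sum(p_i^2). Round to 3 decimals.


Total = 60. Proportions: 26/60, 34/60. sum(p_i^2) = 0.5089. Gini = 1 - 0.5089 = 0.4911, which rounds to 0.491.

0.491


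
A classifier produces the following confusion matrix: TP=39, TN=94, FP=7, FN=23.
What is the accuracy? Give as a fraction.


Accuracy = (TP + TN) / (TP + TN + FP + FN) = (39 + 94) / 163 = 133/163.

133/163


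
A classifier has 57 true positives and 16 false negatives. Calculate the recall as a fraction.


Recall = TP / (TP + FN) = 57 / 73 = 57/73.

57/73


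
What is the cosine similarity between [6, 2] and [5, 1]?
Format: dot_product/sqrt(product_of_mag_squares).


dot = 32. |a|^2 = 40, |b|^2 = 26. cos = 32/sqrt(1040).

32/sqrt(1040)


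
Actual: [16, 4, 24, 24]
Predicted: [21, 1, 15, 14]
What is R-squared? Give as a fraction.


Mean(y) = 17. SS_res = 215. SS_tot = 268. R^2 = 1 - 215/(268) = 53/268.

53/268


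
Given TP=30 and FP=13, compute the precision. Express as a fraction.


Precision = TP / (TP + FP) = 30 / 43 = 30/43.

30/43


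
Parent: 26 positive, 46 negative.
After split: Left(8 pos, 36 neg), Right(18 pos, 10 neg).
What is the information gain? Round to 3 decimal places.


H(parent) = 0.9436. H(left) = 0.6840, H(right) = 0.9403. Weighted = (44/72)*0.6840 + (28/72)*0.9403 = 0.7837. IG = 0.9436 - 0.7837 = 0.1599, which rounds to 0.160.

0.160


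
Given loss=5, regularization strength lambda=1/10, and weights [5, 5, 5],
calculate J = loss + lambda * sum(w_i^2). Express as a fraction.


L2 sq norm = sum(w^2) = 75. J = 5 + 1/10 * 75 = 25/2.

25/2


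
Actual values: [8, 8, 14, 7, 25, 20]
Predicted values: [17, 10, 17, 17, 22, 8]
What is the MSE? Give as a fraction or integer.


MSE = (1/6) * ((8-17)^2=81 + (8-10)^2=4 + (14-17)^2=9 + (7-17)^2=100 + (25-22)^2=9 + (20-8)^2=144). Sum = 347. MSE = 347/6.

347/6


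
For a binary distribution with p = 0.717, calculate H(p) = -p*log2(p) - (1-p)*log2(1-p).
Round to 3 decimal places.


H = -0.717*log2(0.717) - 0.283*log2(0.283) = 0.860.

0.860


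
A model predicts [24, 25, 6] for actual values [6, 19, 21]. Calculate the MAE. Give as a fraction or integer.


MAE = (1/3) * (|6-24|=18 + |19-25|=6 + |21-6|=15). Sum = 39. MAE = 13.

13


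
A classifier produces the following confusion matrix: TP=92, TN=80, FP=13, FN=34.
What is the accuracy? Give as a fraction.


Accuracy = (TP + TN) / (TP + TN + FP + FN) = (92 + 80) / 219 = 172/219.

172/219


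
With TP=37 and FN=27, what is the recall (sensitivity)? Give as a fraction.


Recall = TP / (TP + FN) = 37 / 64 = 37/64.

37/64


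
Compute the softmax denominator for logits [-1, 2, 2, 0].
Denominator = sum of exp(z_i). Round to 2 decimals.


Denom = e^-1=0.3679 + e^2=7.3891 + e^2=7.3891 + e^0=1.0000. Sum = 16.1461, which rounds to 16.15.

16.15


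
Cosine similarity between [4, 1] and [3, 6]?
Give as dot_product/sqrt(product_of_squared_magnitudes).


dot = 18. |a|^2 = 17, |b|^2 = 45. cos = 18/sqrt(765).

18/sqrt(765)


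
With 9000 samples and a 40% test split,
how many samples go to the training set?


Test set = 9000 * 40% = 3600. Training set = 9000 - 3600 = 5400.

5400


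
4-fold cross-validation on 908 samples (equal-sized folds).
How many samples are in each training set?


Each validation fold has 908/4 = 227 samples. Training set = 908 - 227 = 681.

681


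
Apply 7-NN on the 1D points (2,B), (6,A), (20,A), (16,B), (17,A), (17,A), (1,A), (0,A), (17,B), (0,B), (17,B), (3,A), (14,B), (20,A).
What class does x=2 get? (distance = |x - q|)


Distances: |2-2|=0, |6-2|=4, |20-2|=18, |16-2|=14, |17-2|=15, |17-2|=15, |1-2|=1, |0-2|=2, |17-2|=15, |0-2|=2, |17-2|=15, |3-2|=1, |14-2|=12, |20-2|=18. 7 nearest: (2,B), (1,A), (3,A), (0,A), (0,B), (6,A), (14,B). Counts: {'B': 3, 'A': 4}. Majority class: A.

A


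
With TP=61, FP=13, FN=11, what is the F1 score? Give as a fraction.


Precision = 61/74 = 61/74. Recall = 61/72 = 61/72. F1 = 2*P*R/(P+R) = 61/73.

61/73


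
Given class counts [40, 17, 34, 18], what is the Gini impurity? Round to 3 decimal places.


Total = 109. Proportions: 40/109, 17/109, 34/109, 18/109. sum(p_i^2) = 0.2836. Gini = 1 - 0.2836 = 0.7164, which rounds to 0.716.

0.716


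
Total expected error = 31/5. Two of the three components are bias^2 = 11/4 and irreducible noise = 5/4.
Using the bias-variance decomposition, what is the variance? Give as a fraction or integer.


Total error = bias^2 + variance + irreducible noise. So variance = 31/5 - 11/4 - 5/4 = 11/5.

11/5


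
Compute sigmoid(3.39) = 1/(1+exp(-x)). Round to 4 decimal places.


sigma(3.39) = 1/(1+e^(-3.39)) = 1/(1+0.033709) = 1/1.033709 = 0.9674.

0.9674


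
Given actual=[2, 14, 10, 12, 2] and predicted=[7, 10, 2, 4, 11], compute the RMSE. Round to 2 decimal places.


MSE = 50.0000. RMSE = sqrt(50.0000) = 7.07.

7.07


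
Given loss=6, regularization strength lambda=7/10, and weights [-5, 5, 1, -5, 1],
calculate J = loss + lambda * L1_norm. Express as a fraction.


L1 norm = sum(|w|) = 17. J = 6 + 7/10 * 17 = 179/10.

179/10


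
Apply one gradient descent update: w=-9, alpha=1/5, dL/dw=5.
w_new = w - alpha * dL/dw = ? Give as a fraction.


w_new = -9 - 1/5 * 5 = -9 - 1 = -10.

-10


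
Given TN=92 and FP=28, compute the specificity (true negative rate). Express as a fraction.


Specificity = TN / (TN + FP) = 92 / 120 = 23/30.

23/30


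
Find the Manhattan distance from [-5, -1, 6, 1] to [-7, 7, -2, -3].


d = sum of absolute differences: |-5--7|=2 + |-1-7|=8 + |6--2|=8 + |1--3|=4 = 22.

22


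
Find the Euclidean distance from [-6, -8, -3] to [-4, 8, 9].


d = sqrt(sum of squared differences). (-6--4)^2=4, (-8-8)^2=256, (-3-9)^2=144. Sum = 404.

sqrt(404)


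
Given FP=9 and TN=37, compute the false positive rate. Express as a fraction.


FPR = FP / (FP + TN) = 9 / 46 = 9/46.

9/46


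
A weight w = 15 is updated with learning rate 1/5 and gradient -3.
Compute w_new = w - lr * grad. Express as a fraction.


w_new = 15 - 1/5 * -3 = 15 - -3/5 = 78/5.

78/5


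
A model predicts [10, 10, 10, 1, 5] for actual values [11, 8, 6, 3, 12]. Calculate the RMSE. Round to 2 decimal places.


MSE = 14.8000. RMSE = sqrt(14.8000) = 3.85.

3.85


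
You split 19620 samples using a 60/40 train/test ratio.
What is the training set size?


Test set = 19620 * 40% = 7848. Training set = 19620 - 7848 = 11772.

11772


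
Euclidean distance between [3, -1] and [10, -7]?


d = sqrt(sum of squared differences). (3-10)^2=49, (-1--7)^2=36. Sum = 85.

sqrt(85)


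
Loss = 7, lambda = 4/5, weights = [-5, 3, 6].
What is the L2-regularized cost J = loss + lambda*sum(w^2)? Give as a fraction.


L2 sq norm = sum(w^2) = 70. J = 7 + 4/5 * 70 = 63.

63


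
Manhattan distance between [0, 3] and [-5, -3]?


d = sum of absolute differences: |0--5|=5 + |3--3|=6 = 11.

11
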